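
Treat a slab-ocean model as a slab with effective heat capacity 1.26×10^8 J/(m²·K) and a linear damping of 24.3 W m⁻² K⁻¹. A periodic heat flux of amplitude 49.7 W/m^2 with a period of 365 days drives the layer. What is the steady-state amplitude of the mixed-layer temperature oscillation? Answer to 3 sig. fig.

Areal heat capacity C = 1.26×10^8 J/(m²·K) (given).
Angular frequency ω = 2π / T = 2π / 3.15×10^7 s = 1.99×10^-7 s⁻¹.
√((Cω)² + λ²) = √((25.1)² + 24.3²) = 34.9 W/(m²·K).
Amplitude A = F₀ / √((Cω)²+λ²) = 49.7 / 34.9 = 1.42 K.

1.42 K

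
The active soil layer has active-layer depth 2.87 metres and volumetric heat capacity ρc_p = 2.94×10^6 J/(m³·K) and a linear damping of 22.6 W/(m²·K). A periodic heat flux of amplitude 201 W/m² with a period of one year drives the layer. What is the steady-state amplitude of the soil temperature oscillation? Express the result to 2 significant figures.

8.9 K

Areal heat capacity C = ρc_p × D = 2.94×10^6 × 2.87 = 8.44×10^6 J m⁻² K⁻¹.
Angular frequency ω = 2π / T = 2π / 3.15×10^7 s = 1.99×10^-7 s⁻¹.
√((Cω)² + λ²) = √((1.68)² + 22.6²) = 22.7 W/(m²·K).
Amplitude A = F₀ / √((Cω)²+λ²) = 201 / 22.7 = 8.87 K.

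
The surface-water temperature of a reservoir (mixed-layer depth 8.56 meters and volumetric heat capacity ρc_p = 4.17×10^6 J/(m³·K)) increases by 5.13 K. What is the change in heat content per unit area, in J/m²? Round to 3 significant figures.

Areal heat capacity C = ρc_p × D = 4.17×10^6 × 8.56 = 3.57×10^7 J/(m²·K).
ΔQ = C ΔT = 3.57×10^7 × 5.13 = 1.83×10^8 J/m².

1.83×10^8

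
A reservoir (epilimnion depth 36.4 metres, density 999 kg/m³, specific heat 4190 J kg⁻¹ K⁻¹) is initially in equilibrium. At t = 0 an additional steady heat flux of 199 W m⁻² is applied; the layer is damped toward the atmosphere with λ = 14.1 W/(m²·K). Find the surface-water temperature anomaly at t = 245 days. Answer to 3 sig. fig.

Areal heat capacity C = ρ c_p D = 999 × 4190 × 36.4 = 1.52×10^8 J/(m^2 K).
τ = C / λ = 1.52×10^8 / 14.1 = 1.08×10^7 s.
Equilibrium anomaly ΔT_eq = F / λ = 199 / 14.1 = 14.1 K.
t = 245 days = 2.12×10^7 s, so t/τ = 1.96.
ΔT(t) = ΔT_eq (1 − e^(−t/τ)) = 14.1 × (1 − e^−1.96) = 12.1 K.

12.1 K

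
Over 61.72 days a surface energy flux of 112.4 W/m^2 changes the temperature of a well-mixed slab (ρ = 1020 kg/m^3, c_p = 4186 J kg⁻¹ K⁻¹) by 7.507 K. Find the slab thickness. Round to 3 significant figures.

18.7 m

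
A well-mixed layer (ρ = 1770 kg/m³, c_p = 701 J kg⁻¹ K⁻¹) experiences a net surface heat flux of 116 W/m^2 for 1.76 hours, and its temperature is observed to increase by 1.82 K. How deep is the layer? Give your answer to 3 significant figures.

0.325 m

Heat input Q = F Δt = 116 × 6340 s = 7.35×10^5 J/m².
Required areal heat capacity C = Q / ΔT = 4.04×10^5 J/(m²·K).
Depth D = C / (ρ c_p) = 4.04×10^5 / (1770 × 701) = 0.325 m.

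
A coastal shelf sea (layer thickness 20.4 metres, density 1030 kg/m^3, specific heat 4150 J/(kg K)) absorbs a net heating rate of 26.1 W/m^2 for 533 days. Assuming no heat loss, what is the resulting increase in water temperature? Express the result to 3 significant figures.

13.8 K

Areal heat capacity C = ρ c_p D = 1030 × 4150 × 20.4 = 8.72×10^7 J/(m^2 K).
Net heat input Q = F Δt = 26.1 × (533 days × 86400 s/day) = 1.20×10^9 J/m².
ΔT = Q / C = 1.20×10^9 / 8.72×10^7 = 13.8 K.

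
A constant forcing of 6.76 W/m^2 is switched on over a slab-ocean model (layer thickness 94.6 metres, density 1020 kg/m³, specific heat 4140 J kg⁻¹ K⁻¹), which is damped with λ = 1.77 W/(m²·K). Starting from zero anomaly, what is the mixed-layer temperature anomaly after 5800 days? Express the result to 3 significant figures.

3.40 K

Areal heat capacity C = ρ c_p D = 1020 × 4140 × 94.6 = 3.99×10^8 J/(m²·K).
τ = C / λ = 3.99×10^8 / 1.77 = 2.26×10^8 s.
Equilibrium anomaly ΔT_eq = F / λ = 6.76 / 1.77 = 3.82 K.
t = 5800 days = 5.01×10^8 s, so t/τ = 2.22.
ΔT(t) = ΔT_eq (1 − e^(−t/τ)) = 3.82 × (1 − e^−2.22) = 3.40 K.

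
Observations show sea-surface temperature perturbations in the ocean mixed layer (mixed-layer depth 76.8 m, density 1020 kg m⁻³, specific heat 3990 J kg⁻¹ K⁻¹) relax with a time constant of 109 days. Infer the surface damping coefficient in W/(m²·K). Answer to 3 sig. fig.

Areal heat capacity C = ρ c_p D = 1020 × 3990 × 76.8 = 3.13×10^8 J m⁻² K⁻¹.
τ = 109 days = 9.42×10^6 s.
λ = C / τ = 3.13×10^8 / 9.42×10^6 = 33.2 W/(m²·K).

33.2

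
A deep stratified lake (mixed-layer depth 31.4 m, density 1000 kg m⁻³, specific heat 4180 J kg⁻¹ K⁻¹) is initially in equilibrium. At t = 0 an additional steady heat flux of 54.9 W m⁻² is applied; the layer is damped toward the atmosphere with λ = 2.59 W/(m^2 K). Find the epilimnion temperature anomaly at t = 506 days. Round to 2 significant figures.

Areal heat capacity C = ρ c_p D = 1000 × 4180 × 31.4 = 1.31×10^8 J/(m²·K).
τ = C / λ = 1.31×10^8 / 2.59 = 5.07×10^7 s.
Equilibrium anomaly ΔT_eq = F / λ = 54.9 / 2.59 = 21.2 K.
t = 506 days = 4.37×10^7 s, so t/τ = 0.863.
ΔT(t) = ΔT_eq (1 − e^(−t/τ)) = 21.2 × (1 − e^−0.863) = 12.3 K.

12 K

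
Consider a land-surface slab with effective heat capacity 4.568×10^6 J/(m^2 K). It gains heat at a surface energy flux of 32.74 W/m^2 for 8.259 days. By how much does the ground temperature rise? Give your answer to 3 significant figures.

Areal heat capacity C = 4.568×10^6 J/(m^2 K) (given).
Net heat input Q = F Δt = 32.74 × (8.259 days × 86400 s/day) = 2.34×10^7 J/m².
ΔT = Q / C = 2.34×10^7 / 4.57×10^6 = 5.11 K.

5.11 K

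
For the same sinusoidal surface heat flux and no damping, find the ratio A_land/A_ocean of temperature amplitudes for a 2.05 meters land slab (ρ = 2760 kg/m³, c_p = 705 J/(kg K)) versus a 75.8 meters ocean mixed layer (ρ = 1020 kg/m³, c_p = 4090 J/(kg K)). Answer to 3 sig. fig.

79.3

C_ocean = 1020 × 4090 × 75.8 = 3.16×10^8 J/(m²·K).
C_land = 2760 × 705 × 2.05 = 3.99×10^6 J/(m²·K).
Undamped amplitude ∝ 1/C, so A_land/A_ocean = C_ocean/C_land = 79.3.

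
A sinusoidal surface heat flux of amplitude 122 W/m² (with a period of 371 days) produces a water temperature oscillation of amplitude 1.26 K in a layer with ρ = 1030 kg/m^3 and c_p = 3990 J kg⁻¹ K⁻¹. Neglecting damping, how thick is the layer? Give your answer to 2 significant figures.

ω = 2π / 3.21×10^7 s = 1.96×10^-7 s⁻¹.
Required C = F₀ / (A ω) = 122 / (1.26 × 1.96×10^-7) = 4.94×10^8 J/(m²·K).
D = C / (ρ c_p) = 4.94×10^8 / (1030 × 3990) = 120 m.

120 m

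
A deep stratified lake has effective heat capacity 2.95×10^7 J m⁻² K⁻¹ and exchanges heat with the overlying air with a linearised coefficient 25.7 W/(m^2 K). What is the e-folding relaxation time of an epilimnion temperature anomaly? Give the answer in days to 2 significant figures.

13 days

Areal heat capacity C = 2.95×10^7 J m⁻² K⁻¹ (given).
Relaxation time τ = C / λ = 2.95×10^7 / 25.7 = 1.15×10^6 s.
In days: 1.15×10^6 s / (86400 s/day) = 13.3 days.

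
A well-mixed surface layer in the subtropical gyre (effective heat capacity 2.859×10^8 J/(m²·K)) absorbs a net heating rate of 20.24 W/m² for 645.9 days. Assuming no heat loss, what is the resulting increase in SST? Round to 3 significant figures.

3.95 K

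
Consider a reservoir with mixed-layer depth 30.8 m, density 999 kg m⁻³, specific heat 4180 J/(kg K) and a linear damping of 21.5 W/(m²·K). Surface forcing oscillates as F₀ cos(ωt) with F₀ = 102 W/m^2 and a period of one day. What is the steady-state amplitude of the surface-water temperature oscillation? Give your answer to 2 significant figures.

Areal heat capacity C = ρ c_p D = 999 × 4180 × 30.8 = 1.29×10^8 J m⁻² K⁻¹.
Angular frequency ω = 2π / T = 2π / 86400 s = 7.27×10^-5 s⁻¹.
√((Cω)² + λ²) = √((9350)² + 21.5²) = 9350 W/(m²·K).
Amplitude A = F₀ / √((Cω)²+λ²) = 102 / 9350 = 0.0109 K.

0.011 K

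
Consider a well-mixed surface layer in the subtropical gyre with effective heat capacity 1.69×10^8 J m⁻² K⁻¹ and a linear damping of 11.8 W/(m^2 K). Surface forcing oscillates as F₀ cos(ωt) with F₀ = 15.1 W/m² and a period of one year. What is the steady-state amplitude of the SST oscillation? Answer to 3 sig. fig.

0.423 K

Areal heat capacity C = 1.69×10^8 J m⁻² K⁻¹ (given).
Angular frequency ω = 2π / T = 2π / 3.15×10^7 s = 1.99×10^-7 s⁻¹.
√((Cω)² + λ²) = √((33.7)² + 11.8²) = 35.7 W/(m²·K).
Amplitude A = F₀ / √((Cω)²+λ²) = 15.1 / 35.7 = 0.423 K.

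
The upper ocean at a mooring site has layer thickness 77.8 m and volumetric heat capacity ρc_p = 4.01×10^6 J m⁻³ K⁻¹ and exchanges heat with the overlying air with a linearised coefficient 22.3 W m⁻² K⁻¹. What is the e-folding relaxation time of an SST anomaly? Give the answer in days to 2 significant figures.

160 days

Areal heat capacity C = ρc_p × D = 4.01×10^6 × 77.8 = 3.12×10^8 J/(m²·K).
Relaxation time τ = C / λ = 3.12×10^8 / 22.3 = 1.40×10^7 s.
In days: 1.40×10^7 s / (86400 s/day) = 162 days.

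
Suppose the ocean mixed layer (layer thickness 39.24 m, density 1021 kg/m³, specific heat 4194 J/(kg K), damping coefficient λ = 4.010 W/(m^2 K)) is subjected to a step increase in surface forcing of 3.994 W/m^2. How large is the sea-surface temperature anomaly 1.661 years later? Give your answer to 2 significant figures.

Areal heat capacity C = ρ c_p D = 1021 × 4194 × 39.24 = 1.68×10^8 J/(m²·K).
τ = C / λ = 1.68×10^8 / 4.010 = 4.19×10^7 s.
Equilibrium anomaly ΔT_eq = F / λ = 3.994 / 4.010 = 0.996 K.
t = 1.661 years = 5.24×10^7 s, so t/τ = 1.25.
ΔT(t) = ΔT_eq (1 − e^(−t/τ)) = 0.996 × (1 − e^−1.25) = 0.711 K.

0.71 K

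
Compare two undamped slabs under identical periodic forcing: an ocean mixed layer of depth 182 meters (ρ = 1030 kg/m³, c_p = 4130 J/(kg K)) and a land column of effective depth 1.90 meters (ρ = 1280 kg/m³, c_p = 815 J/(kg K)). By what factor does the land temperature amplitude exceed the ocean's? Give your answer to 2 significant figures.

390

C_ocean = 1030 × 4130 × 182 = 7.74×10^8 J/(m²·K).
C_land = 1280 × 815 × 1.90 = 1.98×10^6 J/(m²·K).
Undamped amplitude ∝ 1/C, so A_land/A_ocean = C_ocean/C_land = 391.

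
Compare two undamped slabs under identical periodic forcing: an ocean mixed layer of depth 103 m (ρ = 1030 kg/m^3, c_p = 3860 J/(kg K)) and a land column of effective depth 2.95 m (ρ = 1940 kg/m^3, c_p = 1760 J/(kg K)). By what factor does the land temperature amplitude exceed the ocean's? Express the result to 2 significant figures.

C_ocean = 1030 × 3860 × 103 = 4.10×10^8 J/(m²·K).
C_land = 1940 × 1760 × 2.95 = 1.01×10^7 J/(m²·K).
Undamped amplitude ∝ 1/C, so A_land/A_ocean = C_ocean/C_land = 40.7.

41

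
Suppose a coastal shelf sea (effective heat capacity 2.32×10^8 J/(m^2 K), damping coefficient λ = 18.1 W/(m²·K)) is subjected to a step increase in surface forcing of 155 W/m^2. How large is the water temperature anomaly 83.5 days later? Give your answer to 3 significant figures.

Areal heat capacity C = 2.32×10^8 J/(m^2 K) (given).
τ = C / λ = 2.32×10^8 / 18.1 = 1.28×10^7 s.
Equilibrium anomaly ΔT_eq = F / λ = 155 / 18.1 = 8.56 K.
t = 83.5 days = 7.21×10^6 s, so t/τ = 0.563.
ΔT(t) = ΔT_eq (1 − e^(−t/τ)) = 8.56 × (1 − e^−0.563) = 3.69 K.

3.69 K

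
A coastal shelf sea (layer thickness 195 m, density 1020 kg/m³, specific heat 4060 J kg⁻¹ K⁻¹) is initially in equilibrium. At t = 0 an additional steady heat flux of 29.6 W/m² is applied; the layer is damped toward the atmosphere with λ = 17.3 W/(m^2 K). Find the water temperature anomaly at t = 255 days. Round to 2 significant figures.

0.64 K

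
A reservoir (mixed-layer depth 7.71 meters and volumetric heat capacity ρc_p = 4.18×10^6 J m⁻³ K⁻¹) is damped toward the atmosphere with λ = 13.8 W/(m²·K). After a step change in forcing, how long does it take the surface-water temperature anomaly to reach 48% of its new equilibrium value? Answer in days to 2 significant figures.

Areal heat capacity C = ρc_p × D = 4.18×10^6 × 7.71 = 3.22×10^7 J/(m^2 K).
τ = C / λ = 3.22×10^7 / 13.8 = 2.34×10^6 s.
Fraction reached: 1 − e^(−t/τ) = 0.48 ⇒ t = −τ ln(1 − 0.48) = τ × 0.654.
t = 1.53×10^6 s = 17.7 days.

18 days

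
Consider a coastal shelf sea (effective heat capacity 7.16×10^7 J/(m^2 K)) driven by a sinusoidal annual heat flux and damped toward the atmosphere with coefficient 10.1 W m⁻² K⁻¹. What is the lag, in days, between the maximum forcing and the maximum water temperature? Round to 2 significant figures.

Areal heat capacity C = 7.16×10^7 J/(m^2 K) (given).
ω = 2π / 3.15×10^7 s = 1.99×10^-7 s⁻¹.
Phase lag φ = arctan(Cω/λ) = arctan(14.3/10.1) = 0.955 rad.
Time lag = φ / ω = 0.955 / 1.99×10^-7 = 4.79×10^6 s = 55.5 days.

55 days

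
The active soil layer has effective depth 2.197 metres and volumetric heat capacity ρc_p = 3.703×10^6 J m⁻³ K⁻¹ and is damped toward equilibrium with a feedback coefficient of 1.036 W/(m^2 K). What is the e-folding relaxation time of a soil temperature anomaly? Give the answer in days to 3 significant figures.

Areal heat capacity C = ρc_p × D = 3.703×10^6 × 2.197 = 8.14×10^6 J/(m^2 K).
Relaxation time τ = C / λ = 8.14×10^6 / 1.036 = 7.85×10^6 s.
In days: 7.85×10^6 s / (86400 s/day) = 90.9 days.

90.9 days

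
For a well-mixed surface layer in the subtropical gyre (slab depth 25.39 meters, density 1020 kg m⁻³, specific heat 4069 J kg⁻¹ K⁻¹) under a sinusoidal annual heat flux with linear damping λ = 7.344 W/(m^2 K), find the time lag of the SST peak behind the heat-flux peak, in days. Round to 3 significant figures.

71.7 days

Areal heat capacity C = ρ c_p D = 1020 × 4069 × 25.39 = 1.05×10^8 J/(m²·K).
ω = 2π / 3.15×10^7 s = 1.99×10^-7 s⁻¹.
Phase lag φ = arctan(Cω/λ) = arctan(21.0/7.344) = 1.23 rad.
Time lag = φ / ω = 1.23 / 1.99×10^-7 = 6.20×10^6 s = 71.7 days.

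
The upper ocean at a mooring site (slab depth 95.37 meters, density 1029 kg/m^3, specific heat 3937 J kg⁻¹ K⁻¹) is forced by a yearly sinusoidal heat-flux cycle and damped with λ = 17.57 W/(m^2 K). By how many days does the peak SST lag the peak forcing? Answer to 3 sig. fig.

Areal heat capacity C = ρ c_p D = 1029 × 3937 × 95.37 = 3.86×10^8 J/(m²·K).
ω = 2π / 3.15×10^7 s = 1.99×10^-7 s⁻¹.
Phase lag φ = arctan(Cω/λ) = arctan(77.0/17.57) = 1.35 rad.
Time lag = φ / ω = 1.35 / 1.99×10^-7 = 6.76×10^6 s = 78.2 days.

78.2 days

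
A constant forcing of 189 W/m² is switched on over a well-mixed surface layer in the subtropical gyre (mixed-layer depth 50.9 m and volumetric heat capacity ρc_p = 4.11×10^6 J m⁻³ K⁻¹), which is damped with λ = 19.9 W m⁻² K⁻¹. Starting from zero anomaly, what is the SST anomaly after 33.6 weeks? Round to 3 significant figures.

8.12 K

Areal heat capacity C = ρc_p × D = 4.11×10^6 × 50.9 = 2.09×10^8 J/(m²·K).
τ = C / λ = 2.09×10^8 / 19.9 = 1.05×10^7 s.
Equilibrium anomaly ΔT_eq = F / λ = 189 / 19.9 = 9.50 K.
t = 33.6 weeks = 2.03×10^7 s, so t/τ = 1.93.
ΔT(t) = ΔT_eq (1 − e^(−t/τ)) = 9.50 × (1 − e^−1.93) = 8.12 K.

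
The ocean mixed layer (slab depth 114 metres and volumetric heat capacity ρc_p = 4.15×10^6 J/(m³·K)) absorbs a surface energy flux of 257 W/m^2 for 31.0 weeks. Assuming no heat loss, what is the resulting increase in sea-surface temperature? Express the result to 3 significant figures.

10.2 K

Areal heat capacity C = ρc_p × D = 4.15×10^6 × 114 = 4.73×10^8 J/(m²·K).
Net heat input Q = F Δt = 257 × (31.0 weeks × 6.048×10^5 s/week) = 4.82×10^9 J/m².
ΔT = Q / C = 4.82×10^9 / 4.73×10^8 = 10.2 K.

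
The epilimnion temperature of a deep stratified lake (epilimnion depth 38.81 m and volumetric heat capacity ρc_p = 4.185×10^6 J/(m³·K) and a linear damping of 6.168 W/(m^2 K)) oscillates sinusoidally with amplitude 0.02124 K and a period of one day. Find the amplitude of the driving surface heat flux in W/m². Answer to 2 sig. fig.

250

Areal heat capacity C = ρc_p × D = 4.185×10^6 × 38.81 = 1.62×10^8 J m⁻² K⁻¹.
ω = 2π / 86400 s = 7.27×10^-5 s⁻¹.
√((Cω)² + λ²) = √((11800)² + 6.168²) = 11800 W/(m²·K).
F₀ = A × √((Cω)²+λ²) = 0.02124 × 11800 = 251 W/m².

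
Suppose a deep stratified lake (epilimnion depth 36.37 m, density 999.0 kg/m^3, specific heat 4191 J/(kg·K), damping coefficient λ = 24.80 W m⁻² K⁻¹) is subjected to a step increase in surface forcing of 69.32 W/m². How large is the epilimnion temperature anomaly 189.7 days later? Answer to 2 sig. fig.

2.6 K

Areal heat capacity C = ρ c_p D = 999.0 × 4191 × 36.37 = 1.52×10^8 J/(m²·K).
τ = C / λ = 1.52×10^8 / 24.80 = 6.14×10^6 s.
Equilibrium anomaly ΔT_eq = F / λ = 69.32 / 24.80 = 2.80 K.
t = 189.7 days = 1.64×10^7 s, so t/τ = 2.67.
ΔT(t) = ΔT_eq (1 − e^(−t/τ)) = 2.80 × (1 − e^−2.67) = 2.60 K.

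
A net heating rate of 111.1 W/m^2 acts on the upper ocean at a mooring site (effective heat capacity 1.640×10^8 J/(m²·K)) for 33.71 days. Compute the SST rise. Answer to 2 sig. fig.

2.0 K

Areal heat capacity C = 1.640×10^8 J/(m²·K) (given).
Net heat input Q = F Δt = 111.1 × (33.71 days × 86400 s/day) = 3.24×10^8 J/m².
ΔT = Q / C = 3.24×10^8 / 1.64×10^8 = 1.97 K.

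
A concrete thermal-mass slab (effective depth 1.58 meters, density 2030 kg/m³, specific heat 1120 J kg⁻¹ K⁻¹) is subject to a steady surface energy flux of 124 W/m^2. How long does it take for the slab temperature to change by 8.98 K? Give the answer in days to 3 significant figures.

3.01 days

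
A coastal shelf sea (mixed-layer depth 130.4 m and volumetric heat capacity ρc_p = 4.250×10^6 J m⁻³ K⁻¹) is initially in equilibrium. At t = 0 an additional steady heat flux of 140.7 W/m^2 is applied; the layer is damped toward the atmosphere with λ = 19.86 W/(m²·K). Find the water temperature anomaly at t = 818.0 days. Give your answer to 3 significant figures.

Areal heat capacity C = ρc_p × D = 4.250×10^6 × 130.4 = 5.54×10^8 J/(m²·K).
τ = C / λ = 5.54×10^8 / 19.86 = 2.79×10^7 s.
Equilibrium anomaly ΔT_eq = F / λ = 140.7 / 19.86 = 7.08 K.
t = 818.0 days = 7.07×10^7 s, so t/τ = 2.53.
ΔT(t) = ΔT_eq (1 − e^(−t/τ)) = 7.08 × (1 − e^−2.53) = 6.52 K.

6.52 K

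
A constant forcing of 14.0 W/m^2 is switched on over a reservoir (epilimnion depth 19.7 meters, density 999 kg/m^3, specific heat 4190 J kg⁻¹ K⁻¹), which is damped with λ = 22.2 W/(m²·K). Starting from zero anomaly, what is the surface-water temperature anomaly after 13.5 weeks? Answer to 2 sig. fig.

Areal heat capacity C = ρ c_p D = 999 × 4190 × 19.7 = 8.25×10^7 J m⁻² K⁻¹.
τ = C / λ = 8.25×10^7 / 22.2 = 3.71×10^6 s.
Equilibrium anomaly ΔT_eq = F / λ = 14.0 / 22.2 = 0.631 K.
t = 13.5 weeks = 8.16×10^6 s, so t/τ = 2.20.
ΔT(t) = ΔT_eq (1 − e^(−t/τ)) = 0.631 × (1 − e^−2.20) = 0.561 K.

0.56 K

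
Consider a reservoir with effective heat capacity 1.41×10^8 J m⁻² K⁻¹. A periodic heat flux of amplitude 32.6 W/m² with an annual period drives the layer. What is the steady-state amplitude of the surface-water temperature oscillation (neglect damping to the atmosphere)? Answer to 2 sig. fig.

1.2 K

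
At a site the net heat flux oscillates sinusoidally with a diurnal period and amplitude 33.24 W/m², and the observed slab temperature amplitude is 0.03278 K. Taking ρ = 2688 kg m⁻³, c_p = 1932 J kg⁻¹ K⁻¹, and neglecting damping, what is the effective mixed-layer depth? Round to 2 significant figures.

2.7 m

ω = 2π / 86400 s = 7.27×10^-5 s⁻¹.
Required C = F₀ / (A ω) = 33.24 / (0.03278 × 7.27×10^-5) = 1.39×10^7 J/(m²·K).
D = C / (ρ c_p) = 1.39×10^7 / (2688 × 1932) = 2.69 m.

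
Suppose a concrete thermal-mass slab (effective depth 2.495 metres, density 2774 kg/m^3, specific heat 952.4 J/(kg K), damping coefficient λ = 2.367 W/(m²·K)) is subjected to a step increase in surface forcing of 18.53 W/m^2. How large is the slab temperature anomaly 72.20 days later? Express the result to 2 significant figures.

Areal heat capacity C = ρ c_p D = 2774 × 952.4 × 2.495 = 6.59×10^6 J/(m²·K).
τ = C / λ = 6.59×10^6 / 2.367 = 2.78×10^6 s.
Equilibrium anomaly ΔT_eq = F / λ = 18.53 / 2.367 = 7.83 K.
t = 72.20 days = 6.24×10^6 s, so t/τ = 2.24.
ΔT(t) = ΔT_eq (1 − e^(−t/τ)) = 7.83 × (1 − e^−2.24) = 7.00 K.

7.0 K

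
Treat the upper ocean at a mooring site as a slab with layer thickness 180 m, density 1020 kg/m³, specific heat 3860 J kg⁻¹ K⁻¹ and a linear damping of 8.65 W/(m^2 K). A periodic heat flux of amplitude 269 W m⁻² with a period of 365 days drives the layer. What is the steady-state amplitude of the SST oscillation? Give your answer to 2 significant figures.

1.9 K

Areal heat capacity C = ρ c_p D = 1020 × 3860 × 180 = 7.09×10^8 J/(m²·K).
Angular frequency ω = 2π / T = 2π / 3.15×10^7 s = 1.99×10^-7 s⁻¹.
√((Cω)² + λ²) = √((141)² + 8.65²) = 141 W/(m²·K).
Amplitude A = F₀ / √((Cω)²+λ²) = 269 / 141 = 1.90 K.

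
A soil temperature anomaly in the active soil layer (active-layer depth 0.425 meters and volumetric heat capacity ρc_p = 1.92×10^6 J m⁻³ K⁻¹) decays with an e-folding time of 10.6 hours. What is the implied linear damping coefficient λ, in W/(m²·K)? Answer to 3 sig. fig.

Areal heat capacity C = ρc_p × D = 1.92×10^6 × 0.425 = 8.16×10^5 J m⁻² K⁻¹.
τ = 10.6 hours = 38200 s.
λ = C / τ = 8.16×10^5 / 38200 = 21.4 W/(m²·K).

21.4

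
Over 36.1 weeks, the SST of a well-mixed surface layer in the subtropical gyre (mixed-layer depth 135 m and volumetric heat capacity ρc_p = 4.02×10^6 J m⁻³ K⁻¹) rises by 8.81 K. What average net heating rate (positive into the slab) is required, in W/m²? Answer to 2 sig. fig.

220

Areal heat capacity C = ρc_p × D = 4.02×10^6 × 135 = 5.43×10^8 J/(m²·K).
Required heat per unit area: Q = C ΔT = 5.43×10^8 × 8.81 = 4.78×10^9 J/m².
Flux F = Q / Δt = 4.78×10^9 / 2.18×10^7 s = 219 W/m².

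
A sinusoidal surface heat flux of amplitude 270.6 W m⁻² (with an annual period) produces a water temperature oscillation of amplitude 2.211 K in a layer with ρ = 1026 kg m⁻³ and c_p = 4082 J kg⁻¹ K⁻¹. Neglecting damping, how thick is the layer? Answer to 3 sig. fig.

ω = 2π / 3.15×10^7 s = 1.99×10^-7 s⁻¹.
Required C = F₀ / (A ω) = 270.6 / (2.211 × 1.99×10^-7) = 6.14×10^8 J/(m²·K).
D = C / (ρ c_p) = 6.14×10^8 / (1026 × 4082) = 147 m.

147 m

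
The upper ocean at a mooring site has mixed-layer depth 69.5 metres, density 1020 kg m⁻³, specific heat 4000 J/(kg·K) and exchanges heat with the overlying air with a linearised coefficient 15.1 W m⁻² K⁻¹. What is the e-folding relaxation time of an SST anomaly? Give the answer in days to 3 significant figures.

217 days

Areal heat capacity C = ρ c_p D = 1020 × 4000 × 69.5 = 2.84×10^8 J m⁻² K⁻¹.
Relaxation time τ = C / λ = 2.84×10^8 / 15.1 = 1.88×10^7 s.
In days: 1.88×10^7 s / (86400 s/day) = 217 days.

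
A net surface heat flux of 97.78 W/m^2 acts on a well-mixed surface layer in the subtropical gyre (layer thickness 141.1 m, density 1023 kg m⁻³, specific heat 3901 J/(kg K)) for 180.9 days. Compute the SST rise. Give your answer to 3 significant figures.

2.71 K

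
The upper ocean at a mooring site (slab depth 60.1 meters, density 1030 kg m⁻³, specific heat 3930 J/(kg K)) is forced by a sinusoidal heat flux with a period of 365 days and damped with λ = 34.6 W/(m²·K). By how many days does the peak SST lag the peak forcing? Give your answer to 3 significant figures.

Areal heat capacity C = ρ c_p D = 1030 × 3930 × 60.1 = 2.43×10^8 J/(m²·K).
ω = 2π / 3.15×10^7 s = 1.99×10^-7 s⁻¹.
Phase lag φ = arctan(Cω/λ) = arctan(48.5/34.6) = 0.951 rad.
Time lag = φ / ω = 0.951 / 1.99×10^-7 = 4.77×10^6 s = 55.2 days.

55.2 days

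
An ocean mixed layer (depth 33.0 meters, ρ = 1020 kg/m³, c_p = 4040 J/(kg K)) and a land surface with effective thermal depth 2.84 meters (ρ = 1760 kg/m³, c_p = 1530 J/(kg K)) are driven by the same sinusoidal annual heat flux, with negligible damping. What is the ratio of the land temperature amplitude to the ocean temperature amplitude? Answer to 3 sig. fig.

17.8

C_ocean = 1020 × 4040 × 33.0 = 1.36×10^8 J/(m²·K).
C_land = 1760 × 1530 × 2.84 = 7.65×10^6 J/(m²·K).
Undamped amplitude ∝ 1/C, so A_land/A_ocean = C_ocean/C_land = 17.8.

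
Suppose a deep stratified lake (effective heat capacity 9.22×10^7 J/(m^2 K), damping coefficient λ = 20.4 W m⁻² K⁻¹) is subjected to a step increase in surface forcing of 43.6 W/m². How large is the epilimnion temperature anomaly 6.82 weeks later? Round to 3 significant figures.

1.28 K

Areal heat capacity C = 9.22×10^7 J/(m^2 K) (given).
τ = C / λ = 9.22×10^7 / 20.4 = 4.52×10^6 s.
Equilibrium anomaly ΔT_eq = F / λ = 43.6 / 20.4 = 2.14 K.
t = 6.82 weeks = 4.12×10^6 s, so t/τ = 0.913.
ΔT(t) = ΔT_eq (1 − e^(−t/τ)) = 2.14 × (1 − e^−0.913) = 1.28 K.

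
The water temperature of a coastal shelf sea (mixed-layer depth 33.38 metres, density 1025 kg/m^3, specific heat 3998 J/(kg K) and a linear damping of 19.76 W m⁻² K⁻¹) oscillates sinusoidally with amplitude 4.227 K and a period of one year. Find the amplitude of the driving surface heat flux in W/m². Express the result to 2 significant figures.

140

Areal heat capacity C = ρ c_p D = 1025 × 3998 × 33.38 = 1.37×10^8 J/(m^2 K).
ω = 2π / 3.15×10^7 s = 1.99×10^-7 s⁻¹.
√((Cω)² + λ²) = √((27.3)² + 19.76²) = 33.7 W/(m²·K).
F₀ = A × √((Cω)²+λ²) = 4.227 × 33.7 = 142 W/m².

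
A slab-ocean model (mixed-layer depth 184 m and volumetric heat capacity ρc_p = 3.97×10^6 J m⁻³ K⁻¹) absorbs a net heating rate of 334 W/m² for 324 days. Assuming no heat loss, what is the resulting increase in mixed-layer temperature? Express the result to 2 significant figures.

Areal heat capacity C = ρc_p × D = 3.97×10^6 × 184 = 7.30×10^8 J m⁻² K⁻¹.
Net heat input Q = F Δt = 334 × (324 days × 86400 s/day) = 9.35×10^9 J/m².
ΔT = Q / C = 9.35×10^9 / 7.30×10^8 = 12.8 K.

13 K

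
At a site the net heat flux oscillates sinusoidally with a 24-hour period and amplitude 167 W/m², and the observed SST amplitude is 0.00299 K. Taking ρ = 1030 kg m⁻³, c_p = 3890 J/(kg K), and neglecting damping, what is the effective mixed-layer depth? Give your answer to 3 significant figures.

ω = 2π / 86400 s = 7.27×10^-5 s⁻¹.
Required C = F₀ / (A ω) = 167 / (0.00299 × 7.27×10^-5) = 7.68×10^8 J/(m²·K).
D = C / (ρ c_p) = 7.68×10^8 / (1030 × 3890) = 192 m.

192 m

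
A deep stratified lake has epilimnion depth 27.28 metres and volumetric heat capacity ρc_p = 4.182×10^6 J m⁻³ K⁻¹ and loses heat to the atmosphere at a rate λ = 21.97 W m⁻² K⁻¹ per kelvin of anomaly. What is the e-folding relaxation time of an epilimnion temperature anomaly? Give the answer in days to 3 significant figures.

Areal heat capacity C = ρc_p × D = 4.182×10^6 × 27.28 = 1.14×10^8 J m⁻² K⁻¹.
Relaxation time τ = C / λ = 1.14×10^8 / 21.97 = 5.19×10^6 s.
In days: 5.19×10^6 s / (86400 s/day) = 60.1 days.

60.1 days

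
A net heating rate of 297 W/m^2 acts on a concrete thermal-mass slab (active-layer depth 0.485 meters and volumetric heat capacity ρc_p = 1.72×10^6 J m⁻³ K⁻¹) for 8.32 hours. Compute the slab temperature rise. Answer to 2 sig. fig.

11 K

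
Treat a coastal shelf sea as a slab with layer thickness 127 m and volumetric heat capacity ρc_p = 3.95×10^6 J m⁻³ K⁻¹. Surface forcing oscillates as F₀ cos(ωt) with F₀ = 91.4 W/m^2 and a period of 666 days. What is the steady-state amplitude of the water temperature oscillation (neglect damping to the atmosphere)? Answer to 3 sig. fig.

Areal heat capacity C = ρc_p × D = 3.95×10^6 × 127 = 5.02×10^8 J/(m^2 K).
Angular frequency ω = 2π / T = 2π / 5.75×10^7 s = 1.09×10^-7 s⁻¹.
Cω = 5.02×10^8 × 1.09×10^-7 = 54.8 W/(m²·K).
Amplitude A = F₀ / (Cω) = 91.4 / 54.8 = 1.67 K.

1.67 K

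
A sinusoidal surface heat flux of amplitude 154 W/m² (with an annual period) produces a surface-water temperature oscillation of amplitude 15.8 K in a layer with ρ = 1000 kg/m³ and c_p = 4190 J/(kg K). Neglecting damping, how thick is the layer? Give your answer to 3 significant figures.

11.7 m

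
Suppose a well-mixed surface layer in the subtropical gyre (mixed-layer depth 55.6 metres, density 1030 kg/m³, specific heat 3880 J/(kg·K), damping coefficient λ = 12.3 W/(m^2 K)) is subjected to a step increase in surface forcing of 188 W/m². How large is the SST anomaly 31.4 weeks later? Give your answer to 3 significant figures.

9.94 K

Areal heat capacity C = ρ c_p D = 1030 × 3880 × 55.6 = 2.22×10^8 J/(m²·K).
τ = C / λ = 2.22×10^8 / 12.3 = 1.81×10^7 s.
Equilibrium anomaly ΔT_eq = F / λ = 188 / 12.3 = 15.3 K.
t = 31.4 weeks = 1.90×10^7 s, so t/τ = 1.05.
ΔT(t) = ΔT_eq (1 − e^(−t/τ)) = 15.3 × (1 − e^−1.05) = 9.94 K.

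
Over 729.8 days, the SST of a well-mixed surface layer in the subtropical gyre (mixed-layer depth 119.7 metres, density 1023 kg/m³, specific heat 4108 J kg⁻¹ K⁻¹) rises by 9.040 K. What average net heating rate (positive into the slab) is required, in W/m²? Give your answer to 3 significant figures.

72.1

Areal heat capacity C = ρ c_p D = 1023 × 4108 × 119.7 = 5.03×10^8 J/(m²·K).
Required heat per unit area: Q = C ΔT = 5.03×10^8 × 9.040 = 4.55×10^9 J/m².
Flux F = Q / Δt = 4.55×10^9 / 6.31×10^7 s = 72.1 W/m².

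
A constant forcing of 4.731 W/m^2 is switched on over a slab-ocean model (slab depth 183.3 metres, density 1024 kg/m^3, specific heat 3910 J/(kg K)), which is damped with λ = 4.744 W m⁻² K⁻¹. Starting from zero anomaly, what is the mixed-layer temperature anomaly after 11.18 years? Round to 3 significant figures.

Areal heat capacity C = ρ c_p D = 1024 × 3910 × 183.3 = 7.34×10^8 J/(m^2 K).
τ = C / λ = 7.34×10^8 / 4.744 = 1.55×10^8 s.
Equilibrium anomaly ΔT_eq = F / λ = 4.731 / 4.744 = 0.997 K.
t = 11.18 years = 3.53×10^8 s, so t/τ = 2.28.
ΔT(t) = ΔT_eq (1 − e^(−t/τ)) = 0.997 × (1 − e^−2.28) = 0.895 K.

0.895 K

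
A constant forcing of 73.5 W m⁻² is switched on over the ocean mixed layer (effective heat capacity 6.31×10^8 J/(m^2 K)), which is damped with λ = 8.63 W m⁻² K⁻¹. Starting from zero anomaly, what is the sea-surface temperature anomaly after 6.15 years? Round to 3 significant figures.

Areal heat capacity C = 6.31×10^8 J/(m^2 K) (given).
τ = C / λ = 6.31×10^8 / 8.63 = 7.31×10^7 s.
Equilibrium anomaly ΔT_eq = F / λ = 73.5 / 8.63 = 8.52 K.
t = 6.15 years = 1.94×10^8 s, so t/τ = 2.65.
ΔT(t) = ΔT_eq (1 − e^(−t/τ)) = 8.52 × (1 − e^−2.65) = 7.92 K.

7.92 K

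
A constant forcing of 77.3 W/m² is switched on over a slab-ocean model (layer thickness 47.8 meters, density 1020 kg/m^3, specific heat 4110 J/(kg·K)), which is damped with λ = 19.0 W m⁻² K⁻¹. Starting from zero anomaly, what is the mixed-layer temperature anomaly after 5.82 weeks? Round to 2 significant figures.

Areal heat capacity C = ρ c_p D = 1020 × 4110 × 47.8 = 2.00×10^8 J/(m^2 K).
τ = C / λ = 2.00×10^8 / 19.0 = 1.05×10^7 s.
Equilibrium anomaly ΔT_eq = F / λ = 77.3 / 19.0 = 4.07 K.
t = 5.82 weeks = 3.52×10^6 s, so t/τ = 0.334.
ΔT(t) = ΔT_eq (1 − e^(−t/τ)) = 4.07 × (1 − e^−0.334) = 1.15 K.

1.2 K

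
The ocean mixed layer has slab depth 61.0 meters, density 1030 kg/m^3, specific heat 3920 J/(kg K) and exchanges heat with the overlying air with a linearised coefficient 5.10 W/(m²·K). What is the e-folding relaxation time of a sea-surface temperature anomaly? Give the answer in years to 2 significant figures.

Areal heat capacity C = ρ c_p D = 1030 × 3920 × 61.0 = 2.46×10^8 J/(m^2 K).
Relaxation time τ = C / λ = 2.46×10^8 / 5.10 = 4.83×10^7 s.
In years: 4.83×10^7 s / (3.156×10^7 s/year) = 1.53 years.

1.5 years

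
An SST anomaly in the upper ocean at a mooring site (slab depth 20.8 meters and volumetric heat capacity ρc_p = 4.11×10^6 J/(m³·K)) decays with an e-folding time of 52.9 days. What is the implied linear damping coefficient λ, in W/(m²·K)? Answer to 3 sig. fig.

Areal heat capacity C = ρc_p × D = 4.11×10^6 × 20.8 = 8.55×10^7 J m⁻² K⁻¹.
τ = 52.9 days = 4.57×10^6 s.
λ = C / τ = 8.55×10^7 / 4.57×10^6 = 18.7 W/(m²·K).

18.7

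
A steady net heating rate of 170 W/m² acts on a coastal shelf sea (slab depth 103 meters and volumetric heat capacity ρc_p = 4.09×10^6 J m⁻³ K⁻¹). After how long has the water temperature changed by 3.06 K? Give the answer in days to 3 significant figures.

87.8 days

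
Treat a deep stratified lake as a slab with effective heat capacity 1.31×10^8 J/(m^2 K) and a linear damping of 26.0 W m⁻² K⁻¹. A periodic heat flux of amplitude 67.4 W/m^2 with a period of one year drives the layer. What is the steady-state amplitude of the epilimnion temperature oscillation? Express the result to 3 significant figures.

Areal heat capacity C = 1.31×10^8 J/(m^2 K) (given).
Angular frequency ω = 2π / T = 2π / 3.15×10^7 s = 1.99×10^-7 s⁻¹.
√((Cω)² + λ²) = √((26.1)² + 26.0²) = 36.8 W/(m²·K).
Amplitude A = F₀ / √((Cω)²+λ²) = 67.4 / 36.8 = 1.83 K.

1.83 K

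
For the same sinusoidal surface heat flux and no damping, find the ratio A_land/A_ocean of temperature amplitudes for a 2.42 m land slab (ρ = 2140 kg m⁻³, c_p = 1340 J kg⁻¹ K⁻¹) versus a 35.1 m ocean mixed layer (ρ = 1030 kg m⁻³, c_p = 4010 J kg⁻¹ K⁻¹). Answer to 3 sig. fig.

C_ocean = 1030 × 4010 × 35.1 = 1.45×10^8 J/(m²·K).
C_land = 2140 × 1340 × 2.42 = 6.94×10^6 J/(m²·K).
Undamped amplitude ∝ 1/C, so A_land/A_ocean = C_ocean/C_land = 20.9.

20.9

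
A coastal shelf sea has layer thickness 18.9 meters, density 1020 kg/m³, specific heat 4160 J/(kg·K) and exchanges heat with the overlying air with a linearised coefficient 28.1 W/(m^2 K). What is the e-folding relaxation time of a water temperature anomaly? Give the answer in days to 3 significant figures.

Areal heat capacity C = ρ c_p D = 1020 × 4160 × 18.9 = 8.02×10^7 J/(m²·K).
Relaxation time τ = C / λ = 8.02×10^7 / 28.1 = 2.85×10^6 s.
In days: 2.85×10^6 s / (86400 s/day) = 33.0 days.

33.0 days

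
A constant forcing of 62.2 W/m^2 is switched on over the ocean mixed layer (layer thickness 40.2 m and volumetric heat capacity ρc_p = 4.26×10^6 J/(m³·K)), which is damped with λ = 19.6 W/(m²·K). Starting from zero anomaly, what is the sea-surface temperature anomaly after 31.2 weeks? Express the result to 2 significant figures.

Areal heat capacity C = ρc_p × D = 4.26×10^6 × 40.2 = 1.71×10^8 J/(m^2 K).
τ = C / λ = 1.71×10^8 / 19.6 = 8.74×10^6 s.
Equilibrium anomaly ΔT_eq = F / λ = 62.2 / 19.6 = 3.17 K.
t = 31.2 weeks = 1.89×10^7 s, so t/τ = 2.16.
ΔT(t) = ΔT_eq (1 − e^(−t/τ)) = 3.17 × (1 − e^−2.16) = 2.81 K.

2.8 K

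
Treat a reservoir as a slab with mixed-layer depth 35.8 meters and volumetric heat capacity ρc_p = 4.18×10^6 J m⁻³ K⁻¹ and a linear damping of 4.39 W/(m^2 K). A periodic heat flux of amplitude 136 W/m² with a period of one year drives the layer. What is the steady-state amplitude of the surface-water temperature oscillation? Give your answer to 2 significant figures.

4.5 K

Areal heat capacity C = ρc_p × D = 4.18×10^6 × 35.8 = 1.50×10^8 J/(m^2 K).
Angular frequency ω = 2π / T = 2π / 3.15×10^7 s = 1.99×10^-7 s⁻¹.
√((Cω)² + λ²) = √((29.8)² + 4.39²) = 30.1 W/(m²·K).
Amplitude A = F₀ / √((Cω)²+λ²) = 136 / 30.1 = 4.51 K.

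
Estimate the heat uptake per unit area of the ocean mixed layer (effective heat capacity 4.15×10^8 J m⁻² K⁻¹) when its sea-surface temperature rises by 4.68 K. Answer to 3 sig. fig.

Areal heat capacity C = 4.15×10^8 J m⁻² K⁻¹ (given).
ΔQ = C ΔT = 4.15×10^8 × 4.68 = 1.94×10^9 J/m².

1.94×10^9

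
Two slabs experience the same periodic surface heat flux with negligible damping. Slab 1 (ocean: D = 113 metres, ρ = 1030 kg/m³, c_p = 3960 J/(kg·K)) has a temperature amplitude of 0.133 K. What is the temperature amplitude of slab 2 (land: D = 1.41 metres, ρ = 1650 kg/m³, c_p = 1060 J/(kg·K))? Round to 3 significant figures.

C_ocean = 4.61×10^8 J/(m²·K); C_land = 2.47×10^6 J/(m²·K).
A ∝ 1/C ⇒ A_land = A_ocean × C_ocean/C_land = 0.133 × 187 = 24.9 K.

24.9 K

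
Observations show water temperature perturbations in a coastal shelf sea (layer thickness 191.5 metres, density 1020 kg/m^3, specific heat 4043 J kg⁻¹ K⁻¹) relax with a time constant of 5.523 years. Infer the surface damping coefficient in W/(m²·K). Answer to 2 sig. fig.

Areal heat capacity C = ρ c_p D = 1020 × 4043 × 191.5 = 7.90×10^8 J/(m²·K).
τ = 5.523 years = 1.74×10^8 s.
λ = C / τ = 7.90×10^8 / 1.74×10^8 = 4.53 W/(m²·K).

4.5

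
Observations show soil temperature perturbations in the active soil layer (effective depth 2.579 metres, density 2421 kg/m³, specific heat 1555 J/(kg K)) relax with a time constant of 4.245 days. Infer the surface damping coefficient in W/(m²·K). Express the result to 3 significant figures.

Areal heat capacity C = ρ c_p D = 2421 × 1555 × 2.579 = 9.71×10^6 J m⁻² K⁻¹.
τ = 4.245 days = 3.67×10^5 s.
λ = C / τ = 9.71×10^6 / 3.67×10^5 = 26.5 W/(m²·K).

26.5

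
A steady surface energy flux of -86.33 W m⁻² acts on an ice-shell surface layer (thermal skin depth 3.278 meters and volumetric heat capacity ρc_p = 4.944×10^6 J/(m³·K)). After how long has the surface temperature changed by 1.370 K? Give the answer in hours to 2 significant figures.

71 hours

Areal heat capacity C = ρc_p × D = 4.944×10^6 × 3.278 = 1.62×10^7 J/(m^2 K).
Time required: Δt = C ΔT / F = 1.62×10^7 × -1.370 / -86.33 = 2.57×10^5 s.
In hours: 2.57×10^5 s / (3600 s/hour) = 71.4 hours.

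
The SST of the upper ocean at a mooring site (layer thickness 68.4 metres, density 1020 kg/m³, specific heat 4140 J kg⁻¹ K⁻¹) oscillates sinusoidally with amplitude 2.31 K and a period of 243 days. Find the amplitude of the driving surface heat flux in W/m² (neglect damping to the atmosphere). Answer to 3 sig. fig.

200

Areal heat capacity C = ρ c_p D = 1020 × 4140 × 68.4 = 2.89×10^8 J/(m²·K).
ω = 2π / 2.10×10^7 s = 2.99×10^-7 s⁻¹.
Cω = 2.89×10^8 × 2.99×10^-7 = 86.4 W/(m²·K).
F₀ = A × Cω = 2.31 × 86.4 = 200 W/m².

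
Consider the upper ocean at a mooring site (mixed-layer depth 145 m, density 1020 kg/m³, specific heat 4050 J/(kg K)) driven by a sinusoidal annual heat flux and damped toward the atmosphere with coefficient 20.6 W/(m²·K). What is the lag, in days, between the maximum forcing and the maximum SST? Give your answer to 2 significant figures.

Areal heat capacity C = ρ c_p D = 1020 × 4050 × 145 = 5.99×10^8 J/(m²·K).
ω = 2π / 3.15×10^7 s = 1.99×10^-7 s⁻¹.
Phase lag φ = arctan(Cω/λ) = arctan(119/20.6) = 1.40 rad.
Time lag = φ / ω = 1.40 / 1.99×10^-7 = 7.03×10^6 s = 81.3 days.

81 days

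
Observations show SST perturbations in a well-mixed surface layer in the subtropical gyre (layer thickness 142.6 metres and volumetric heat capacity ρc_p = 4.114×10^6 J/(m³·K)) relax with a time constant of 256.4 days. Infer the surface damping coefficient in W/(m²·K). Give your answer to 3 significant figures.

26.5

Areal heat capacity C = ρc_p × D = 4.114×10^6 × 142.6 = 5.87×10^8 J/(m^2 K).
τ = 256.4 days = 2.22×10^7 s.
λ = C / τ = 5.87×10^8 / 2.22×10^7 = 26.5 W/(m²·K).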